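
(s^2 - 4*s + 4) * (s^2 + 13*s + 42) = s^4 + 9*s^3 - 6*s^2 - 116*s + 168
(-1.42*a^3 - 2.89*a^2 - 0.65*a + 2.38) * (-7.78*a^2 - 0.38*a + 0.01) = 11.0476*a^5 + 23.0238*a^4 + 6.141*a^3 - 18.2983*a^2 - 0.9109*a + 0.0238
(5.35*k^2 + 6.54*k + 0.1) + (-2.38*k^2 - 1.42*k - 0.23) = 2.97*k^2 + 5.12*k - 0.13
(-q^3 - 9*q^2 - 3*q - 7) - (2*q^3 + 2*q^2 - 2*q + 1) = -3*q^3 - 11*q^2 - q - 8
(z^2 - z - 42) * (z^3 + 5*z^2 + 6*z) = z^5 + 4*z^4 - 41*z^3 - 216*z^2 - 252*z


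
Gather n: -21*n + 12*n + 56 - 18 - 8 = 30 - 9*n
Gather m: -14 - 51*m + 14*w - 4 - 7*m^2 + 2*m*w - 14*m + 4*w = -7*m^2 + m*(2*w - 65) + 18*w - 18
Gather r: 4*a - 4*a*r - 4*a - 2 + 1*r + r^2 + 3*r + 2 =r^2 + r*(4 - 4*a)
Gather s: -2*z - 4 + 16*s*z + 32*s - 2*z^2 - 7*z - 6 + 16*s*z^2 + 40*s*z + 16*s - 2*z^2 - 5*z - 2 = s*(16*z^2 + 56*z + 48) - 4*z^2 - 14*z - 12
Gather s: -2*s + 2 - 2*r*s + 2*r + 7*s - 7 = 2*r + s*(5 - 2*r) - 5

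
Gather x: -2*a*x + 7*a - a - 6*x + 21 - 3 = 6*a + x*(-2*a - 6) + 18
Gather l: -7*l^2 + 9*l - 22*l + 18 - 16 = -7*l^2 - 13*l + 2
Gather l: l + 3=l + 3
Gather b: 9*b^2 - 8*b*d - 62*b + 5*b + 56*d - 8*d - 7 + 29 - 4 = 9*b^2 + b*(-8*d - 57) + 48*d + 18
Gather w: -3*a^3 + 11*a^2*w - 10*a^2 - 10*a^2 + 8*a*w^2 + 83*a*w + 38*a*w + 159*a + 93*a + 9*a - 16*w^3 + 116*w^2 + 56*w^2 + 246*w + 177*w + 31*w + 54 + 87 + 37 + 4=-3*a^3 - 20*a^2 + 261*a - 16*w^3 + w^2*(8*a + 172) + w*(11*a^2 + 121*a + 454) + 182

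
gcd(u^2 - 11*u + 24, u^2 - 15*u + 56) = u - 8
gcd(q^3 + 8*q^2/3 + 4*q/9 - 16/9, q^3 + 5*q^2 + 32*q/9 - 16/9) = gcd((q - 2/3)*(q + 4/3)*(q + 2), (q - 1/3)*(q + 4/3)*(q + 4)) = q + 4/3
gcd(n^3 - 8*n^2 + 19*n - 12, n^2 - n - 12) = n - 4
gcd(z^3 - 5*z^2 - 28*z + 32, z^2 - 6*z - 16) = z - 8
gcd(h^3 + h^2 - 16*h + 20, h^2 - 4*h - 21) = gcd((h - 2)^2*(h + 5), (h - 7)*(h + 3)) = 1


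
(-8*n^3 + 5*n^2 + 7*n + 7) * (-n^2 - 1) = 8*n^5 - 5*n^4 + n^3 - 12*n^2 - 7*n - 7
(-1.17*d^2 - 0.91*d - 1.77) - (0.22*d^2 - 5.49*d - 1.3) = -1.39*d^2 + 4.58*d - 0.47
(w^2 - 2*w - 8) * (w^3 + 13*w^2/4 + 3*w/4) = w^5 + 5*w^4/4 - 55*w^3/4 - 55*w^2/2 - 6*w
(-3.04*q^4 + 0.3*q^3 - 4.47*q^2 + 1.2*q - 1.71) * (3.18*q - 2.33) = -9.6672*q^5 + 8.0372*q^4 - 14.9136*q^3 + 14.2311*q^2 - 8.2338*q + 3.9843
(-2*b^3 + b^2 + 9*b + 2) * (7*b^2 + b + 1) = -14*b^5 + 5*b^4 + 62*b^3 + 24*b^2 + 11*b + 2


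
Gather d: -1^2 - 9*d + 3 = 2 - 9*d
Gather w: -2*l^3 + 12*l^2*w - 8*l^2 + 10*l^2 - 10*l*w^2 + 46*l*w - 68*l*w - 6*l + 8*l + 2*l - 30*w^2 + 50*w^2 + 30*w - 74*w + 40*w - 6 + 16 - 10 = -2*l^3 + 2*l^2 + 4*l + w^2*(20 - 10*l) + w*(12*l^2 - 22*l - 4)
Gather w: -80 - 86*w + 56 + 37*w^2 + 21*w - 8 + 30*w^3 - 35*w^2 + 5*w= 30*w^3 + 2*w^2 - 60*w - 32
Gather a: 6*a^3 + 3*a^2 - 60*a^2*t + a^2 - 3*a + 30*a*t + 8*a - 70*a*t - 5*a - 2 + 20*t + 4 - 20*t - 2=6*a^3 + a^2*(4 - 60*t) - 40*a*t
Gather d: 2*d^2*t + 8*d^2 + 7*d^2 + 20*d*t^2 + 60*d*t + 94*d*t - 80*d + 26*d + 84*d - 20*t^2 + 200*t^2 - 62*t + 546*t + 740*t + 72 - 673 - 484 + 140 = d^2*(2*t + 15) + d*(20*t^2 + 154*t + 30) + 180*t^2 + 1224*t - 945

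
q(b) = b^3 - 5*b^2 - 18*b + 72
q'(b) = 3*b^2 - 10*b - 18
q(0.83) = 54.19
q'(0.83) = -24.23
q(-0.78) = 82.52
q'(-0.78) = -8.37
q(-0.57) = 80.45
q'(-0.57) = -11.33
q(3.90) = -14.93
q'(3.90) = -11.37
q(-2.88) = 58.48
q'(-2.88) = 35.68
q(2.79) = 4.58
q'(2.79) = -22.55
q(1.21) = 44.67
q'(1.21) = -25.71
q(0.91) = 52.23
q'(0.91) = -24.62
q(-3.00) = 54.00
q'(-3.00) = 39.00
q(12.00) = 864.00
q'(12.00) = 294.00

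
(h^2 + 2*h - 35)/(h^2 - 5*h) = (h + 7)/h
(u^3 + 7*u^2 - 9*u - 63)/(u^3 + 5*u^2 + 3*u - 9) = (u^2 + 4*u - 21)/(u^2 + 2*u - 3)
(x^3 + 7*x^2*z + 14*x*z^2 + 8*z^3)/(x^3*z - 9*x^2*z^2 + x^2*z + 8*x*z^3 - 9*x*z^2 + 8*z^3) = (x^3 + 7*x^2*z + 14*x*z^2 + 8*z^3)/(z*(x^3 - 9*x^2*z + x^2 + 8*x*z^2 - 9*x*z + 8*z^2))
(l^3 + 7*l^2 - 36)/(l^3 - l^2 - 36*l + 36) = (l^2 + l - 6)/(l^2 - 7*l + 6)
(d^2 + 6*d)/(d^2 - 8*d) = (d + 6)/(d - 8)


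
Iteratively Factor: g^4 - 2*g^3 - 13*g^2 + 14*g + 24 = (g - 2)*(g^3 - 13*g - 12) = (g - 2)*(g + 1)*(g^2 - g - 12) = (g - 2)*(g + 1)*(g + 3)*(g - 4)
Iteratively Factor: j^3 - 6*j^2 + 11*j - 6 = (j - 1)*(j^2 - 5*j + 6) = (j - 2)*(j - 1)*(j - 3)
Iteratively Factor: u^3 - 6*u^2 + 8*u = (u - 4)*(u^2 - 2*u) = (u - 4)*(u - 2)*(u)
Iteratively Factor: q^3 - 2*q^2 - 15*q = (q)*(q^2 - 2*q - 15) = q*(q + 3)*(q - 5)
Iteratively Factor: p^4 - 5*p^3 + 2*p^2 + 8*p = (p)*(p^3 - 5*p^2 + 2*p + 8) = p*(p - 2)*(p^2 - 3*p - 4) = p*(p - 2)*(p + 1)*(p - 4)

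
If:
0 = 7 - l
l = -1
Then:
No Solution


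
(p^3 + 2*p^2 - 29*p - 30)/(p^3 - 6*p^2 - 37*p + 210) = (p + 1)/(p - 7)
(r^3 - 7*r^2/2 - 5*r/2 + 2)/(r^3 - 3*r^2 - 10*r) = (-2*r^3 + 7*r^2 + 5*r - 4)/(2*r*(-r^2 + 3*r + 10))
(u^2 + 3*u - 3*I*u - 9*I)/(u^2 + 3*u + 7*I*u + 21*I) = (u - 3*I)/(u + 7*I)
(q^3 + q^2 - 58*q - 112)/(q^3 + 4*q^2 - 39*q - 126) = (q^2 - 6*q - 16)/(q^2 - 3*q - 18)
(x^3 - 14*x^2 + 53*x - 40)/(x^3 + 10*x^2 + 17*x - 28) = (x^2 - 13*x + 40)/(x^2 + 11*x + 28)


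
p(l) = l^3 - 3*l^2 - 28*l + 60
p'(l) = 3*l^2 - 6*l - 28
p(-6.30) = -132.72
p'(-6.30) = 128.87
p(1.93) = 1.97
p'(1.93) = -28.41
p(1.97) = 0.84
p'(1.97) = -28.18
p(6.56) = 29.52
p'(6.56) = 61.74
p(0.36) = 49.58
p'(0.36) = -29.77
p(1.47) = 15.53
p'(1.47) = -30.34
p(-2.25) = 96.42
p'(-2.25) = 0.69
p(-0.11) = 63.04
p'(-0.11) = -27.30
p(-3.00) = 90.00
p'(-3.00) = 17.00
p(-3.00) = 90.00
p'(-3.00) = 17.00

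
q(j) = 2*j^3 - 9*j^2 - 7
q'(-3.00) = 108.00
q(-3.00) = -142.00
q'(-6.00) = 324.00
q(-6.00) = -763.00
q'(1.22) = -13.03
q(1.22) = -16.76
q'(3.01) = 0.18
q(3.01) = -34.00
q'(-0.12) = 2.25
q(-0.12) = -7.13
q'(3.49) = 10.26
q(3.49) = -31.60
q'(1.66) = -13.35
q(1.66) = -22.65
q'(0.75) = -10.12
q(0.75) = -11.22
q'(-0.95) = 22.52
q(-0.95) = -16.84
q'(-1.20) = 30.24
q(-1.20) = -23.42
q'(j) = 6*j^2 - 18*j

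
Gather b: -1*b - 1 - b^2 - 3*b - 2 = -b^2 - 4*b - 3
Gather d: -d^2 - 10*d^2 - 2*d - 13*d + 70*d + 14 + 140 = -11*d^2 + 55*d + 154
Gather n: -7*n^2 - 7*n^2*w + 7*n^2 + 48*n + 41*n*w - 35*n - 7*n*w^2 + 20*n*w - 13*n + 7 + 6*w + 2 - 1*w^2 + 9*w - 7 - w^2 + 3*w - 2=-7*n^2*w + n*(-7*w^2 + 61*w) - 2*w^2 + 18*w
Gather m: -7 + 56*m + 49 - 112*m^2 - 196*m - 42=-112*m^2 - 140*m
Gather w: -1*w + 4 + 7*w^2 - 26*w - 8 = 7*w^2 - 27*w - 4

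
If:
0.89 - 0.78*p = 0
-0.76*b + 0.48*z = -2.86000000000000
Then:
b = 0.631578947368421*z + 3.76315789473684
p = 1.14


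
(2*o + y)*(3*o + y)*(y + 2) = 6*o^2*y + 12*o^2 + 5*o*y^2 + 10*o*y + y^3 + 2*y^2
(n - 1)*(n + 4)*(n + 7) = n^3 + 10*n^2 + 17*n - 28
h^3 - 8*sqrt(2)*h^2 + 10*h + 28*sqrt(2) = (h - 7*sqrt(2))*(h - 2*sqrt(2))*(h + sqrt(2))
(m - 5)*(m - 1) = m^2 - 6*m + 5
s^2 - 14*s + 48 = (s - 8)*(s - 6)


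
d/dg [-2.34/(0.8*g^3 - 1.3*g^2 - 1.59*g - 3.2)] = (5.616*g^2 - 6.084*g - 3.7206)/(-0.8*g^3 + 1.3*g^2 + 1.59*g + 3.2)^2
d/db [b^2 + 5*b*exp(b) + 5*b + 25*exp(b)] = 5*b*exp(b) + 2*b + 30*exp(b) + 5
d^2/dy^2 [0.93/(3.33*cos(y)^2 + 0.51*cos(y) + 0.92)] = (-41.250708*(1 - cos(y)^2)^2 - 4.738257*cos(y)^3 - 9.47065499999999*cos(y)^2 + 9.91287*cos(y) + 36.036198)/(3.33*cos(y)^2 + 0.51*cos(y) + 0.92)^3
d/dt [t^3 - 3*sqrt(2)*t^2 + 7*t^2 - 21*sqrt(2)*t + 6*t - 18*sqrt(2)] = 3*t^2 - 6*sqrt(2)*t + 14*t - 21*sqrt(2) + 6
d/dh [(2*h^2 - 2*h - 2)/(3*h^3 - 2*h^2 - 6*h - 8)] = 2*(-3*h^4 + 6*h^3 + h^2 - 20*h + 2)/(9*h^6 - 12*h^5 - 32*h^4 - 24*h^3 + 68*h^2 + 96*h + 64)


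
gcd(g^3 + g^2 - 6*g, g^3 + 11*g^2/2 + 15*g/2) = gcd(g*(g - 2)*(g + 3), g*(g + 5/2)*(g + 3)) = g^2 + 3*g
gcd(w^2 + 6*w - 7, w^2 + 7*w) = w + 7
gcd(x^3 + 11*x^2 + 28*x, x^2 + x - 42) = x + 7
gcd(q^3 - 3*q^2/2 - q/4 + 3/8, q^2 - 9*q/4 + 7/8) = q - 1/2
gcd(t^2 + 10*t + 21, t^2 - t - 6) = 1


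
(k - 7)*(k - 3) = k^2 - 10*k + 21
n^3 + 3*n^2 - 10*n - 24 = (n - 3)*(n + 2)*(n + 4)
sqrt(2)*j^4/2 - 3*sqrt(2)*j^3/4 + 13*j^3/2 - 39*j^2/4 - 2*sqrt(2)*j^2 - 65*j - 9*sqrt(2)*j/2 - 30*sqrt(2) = (j - 4)*(j + 5/2)*(j + 6*sqrt(2))*(sqrt(2)*j/2 + 1/2)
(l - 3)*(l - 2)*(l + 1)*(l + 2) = l^4 - 2*l^3 - 7*l^2 + 8*l + 12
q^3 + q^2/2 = q^2*(q + 1/2)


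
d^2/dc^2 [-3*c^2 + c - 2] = -6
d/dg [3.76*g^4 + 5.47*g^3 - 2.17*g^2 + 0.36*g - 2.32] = 15.04*g^3 + 16.41*g^2 - 4.34*g + 0.36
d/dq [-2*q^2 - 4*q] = -4*q - 4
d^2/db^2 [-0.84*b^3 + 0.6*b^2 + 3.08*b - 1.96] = 1.2 - 5.04*b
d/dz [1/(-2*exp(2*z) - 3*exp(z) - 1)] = (4*exp(z) + 3)*exp(z)/(2*exp(2*z) + 3*exp(z) + 1)^2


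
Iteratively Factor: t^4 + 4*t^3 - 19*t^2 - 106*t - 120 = (t + 2)*(t^3 + 2*t^2 - 23*t - 60) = (t - 5)*(t + 2)*(t^2 + 7*t + 12) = (t - 5)*(t + 2)*(t + 3)*(t + 4)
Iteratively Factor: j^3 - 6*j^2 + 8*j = (j - 4)*(j^2 - 2*j) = j*(j - 4)*(j - 2)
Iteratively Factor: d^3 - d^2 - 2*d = (d - 2)*(d^2 + d) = d*(d - 2)*(d + 1)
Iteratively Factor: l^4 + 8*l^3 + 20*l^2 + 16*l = (l + 2)*(l^3 + 6*l^2 + 8*l) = (l + 2)*(l + 4)*(l^2 + 2*l) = l*(l + 2)*(l + 4)*(l + 2)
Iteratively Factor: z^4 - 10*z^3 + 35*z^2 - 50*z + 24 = (z - 2)*(z^3 - 8*z^2 + 19*z - 12) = (z - 4)*(z - 2)*(z^2 - 4*z + 3) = (z - 4)*(z - 3)*(z - 2)*(z - 1)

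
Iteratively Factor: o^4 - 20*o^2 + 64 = (o + 4)*(o^3 - 4*o^2 - 4*o + 16) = (o - 2)*(o + 4)*(o^2 - 2*o - 8) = (o - 4)*(o - 2)*(o + 4)*(o + 2)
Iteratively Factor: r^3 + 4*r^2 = (r)*(r^2 + 4*r) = r^2*(r + 4)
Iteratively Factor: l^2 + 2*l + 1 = (l + 1)*(l + 1)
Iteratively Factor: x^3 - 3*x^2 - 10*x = (x + 2)*(x^2 - 5*x) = x*(x + 2)*(x - 5)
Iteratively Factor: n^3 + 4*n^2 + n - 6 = (n + 2)*(n^2 + 2*n - 3) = (n - 1)*(n + 2)*(n + 3)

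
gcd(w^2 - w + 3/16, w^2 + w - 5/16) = w - 1/4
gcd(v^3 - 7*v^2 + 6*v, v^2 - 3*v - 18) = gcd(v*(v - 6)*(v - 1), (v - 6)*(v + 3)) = v - 6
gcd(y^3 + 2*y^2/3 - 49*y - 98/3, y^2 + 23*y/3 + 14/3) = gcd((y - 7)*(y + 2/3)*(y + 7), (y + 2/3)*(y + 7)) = y^2 + 23*y/3 + 14/3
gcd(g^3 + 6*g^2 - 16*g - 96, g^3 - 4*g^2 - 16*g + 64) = g^2 - 16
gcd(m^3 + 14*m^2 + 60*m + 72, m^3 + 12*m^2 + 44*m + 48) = m^2 + 8*m + 12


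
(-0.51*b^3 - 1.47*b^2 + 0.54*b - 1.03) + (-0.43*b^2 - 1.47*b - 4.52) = -0.51*b^3 - 1.9*b^2 - 0.93*b - 5.55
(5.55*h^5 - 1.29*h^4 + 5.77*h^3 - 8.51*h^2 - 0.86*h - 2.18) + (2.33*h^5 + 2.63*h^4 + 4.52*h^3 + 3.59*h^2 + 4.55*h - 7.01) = 7.88*h^5 + 1.34*h^4 + 10.29*h^3 - 4.92*h^2 + 3.69*h - 9.19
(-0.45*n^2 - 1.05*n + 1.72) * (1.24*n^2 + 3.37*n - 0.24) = -0.558*n^4 - 2.8185*n^3 - 1.2977*n^2 + 6.0484*n - 0.4128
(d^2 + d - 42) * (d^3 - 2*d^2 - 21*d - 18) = d^5 - d^4 - 65*d^3 + 45*d^2 + 864*d + 756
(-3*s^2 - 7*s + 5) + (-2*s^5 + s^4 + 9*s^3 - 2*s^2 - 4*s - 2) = -2*s^5 + s^4 + 9*s^3 - 5*s^2 - 11*s + 3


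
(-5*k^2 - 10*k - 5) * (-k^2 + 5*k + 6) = 5*k^4 - 15*k^3 - 75*k^2 - 85*k - 30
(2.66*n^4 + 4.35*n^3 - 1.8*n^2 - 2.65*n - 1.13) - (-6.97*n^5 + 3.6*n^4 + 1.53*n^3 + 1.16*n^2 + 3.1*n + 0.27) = 6.97*n^5 - 0.94*n^4 + 2.82*n^3 - 2.96*n^2 - 5.75*n - 1.4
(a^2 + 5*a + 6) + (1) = a^2 + 5*a + 7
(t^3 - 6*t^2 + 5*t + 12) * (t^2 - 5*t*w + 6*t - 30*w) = t^5 - 5*t^4*w - 31*t^3 + 155*t^2*w + 42*t^2 - 210*t*w + 72*t - 360*w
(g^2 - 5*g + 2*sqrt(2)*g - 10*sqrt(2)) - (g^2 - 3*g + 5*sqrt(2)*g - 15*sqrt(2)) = -3*sqrt(2)*g - 2*g + 5*sqrt(2)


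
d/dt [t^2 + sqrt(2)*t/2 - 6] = 2*t + sqrt(2)/2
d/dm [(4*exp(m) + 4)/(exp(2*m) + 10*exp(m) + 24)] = 4*(-2*(exp(m) + 1)*(exp(m) + 5) + exp(2*m) + 10*exp(m) + 24)*exp(m)/(exp(2*m) + 10*exp(m) + 24)^2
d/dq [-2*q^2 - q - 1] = -4*q - 1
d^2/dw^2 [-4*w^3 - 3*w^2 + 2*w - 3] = -24*w - 6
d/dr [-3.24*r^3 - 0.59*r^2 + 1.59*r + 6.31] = -9.72*r^2 - 1.18*r + 1.59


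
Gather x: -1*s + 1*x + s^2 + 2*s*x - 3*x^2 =s^2 - s - 3*x^2 + x*(2*s + 1)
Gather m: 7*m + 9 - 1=7*m + 8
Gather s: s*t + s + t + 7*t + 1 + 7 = s*(t + 1) + 8*t + 8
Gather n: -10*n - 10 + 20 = 10 - 10*n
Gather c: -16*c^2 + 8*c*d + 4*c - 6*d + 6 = -16*c^2 + c*(8*d + 4) - 6*d + 6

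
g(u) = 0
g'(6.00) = 0.00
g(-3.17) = 0.00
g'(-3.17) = 0.00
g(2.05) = 0.00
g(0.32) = 0.00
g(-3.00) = 0.00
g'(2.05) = 0.00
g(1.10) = 0.00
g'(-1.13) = 0.00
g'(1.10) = 0.00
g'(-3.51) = 0.00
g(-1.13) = 0.00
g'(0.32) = 0.00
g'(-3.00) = 0.00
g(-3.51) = 0.00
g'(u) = 0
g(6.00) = 0.00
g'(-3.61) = 0.00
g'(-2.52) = 0.00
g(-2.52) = 0.00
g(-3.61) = 0.00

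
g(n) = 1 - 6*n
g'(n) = -6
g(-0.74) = 5.44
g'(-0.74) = -6.00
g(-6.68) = 41.08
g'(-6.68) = -6.00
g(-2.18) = 14.08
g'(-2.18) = -6.00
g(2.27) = -12.62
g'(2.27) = -6.00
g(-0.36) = 3.16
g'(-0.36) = -6.00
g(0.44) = -1.64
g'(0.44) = -6.00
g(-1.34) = 9.04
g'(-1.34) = -6.00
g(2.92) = -16.52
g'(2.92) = -6.00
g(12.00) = -71.00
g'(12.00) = -6.00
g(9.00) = -53.00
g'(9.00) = -6.00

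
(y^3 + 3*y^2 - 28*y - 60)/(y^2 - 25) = (y^2 + 8*y + 12)/(y + 5)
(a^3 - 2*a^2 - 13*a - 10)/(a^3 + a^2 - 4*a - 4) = (a - 5)/(a - 2)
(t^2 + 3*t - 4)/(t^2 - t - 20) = (t - 1)/(t - 5)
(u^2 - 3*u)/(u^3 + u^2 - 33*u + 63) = u/(u^2 + 4*u - 21)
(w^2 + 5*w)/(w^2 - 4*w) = (w + 5)/(w - 4)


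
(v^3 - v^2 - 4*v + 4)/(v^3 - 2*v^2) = (v^2 + v - 2)/v^2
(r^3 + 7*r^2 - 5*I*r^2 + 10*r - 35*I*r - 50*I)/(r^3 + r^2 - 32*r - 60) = (r - 5*I)/(r - 6)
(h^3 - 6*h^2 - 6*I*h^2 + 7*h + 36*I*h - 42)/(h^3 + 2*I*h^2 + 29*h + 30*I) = (h^2 - h*(6 + 7*I) + 42*I)/(h^2 + I*h + 30)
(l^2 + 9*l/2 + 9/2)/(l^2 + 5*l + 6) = (l + 3/2)/(l + 2)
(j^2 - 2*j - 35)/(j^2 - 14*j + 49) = (j + 5)/(j - 7)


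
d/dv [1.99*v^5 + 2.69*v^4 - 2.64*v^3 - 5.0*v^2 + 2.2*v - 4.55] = 9.95*v^4 + 10.76*v^3 - 7.92*v^2 - 10.0*v + 2.2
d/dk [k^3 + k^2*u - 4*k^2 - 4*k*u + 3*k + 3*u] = 3*k^2 + 2*k*u - 8*k - 4*u + 3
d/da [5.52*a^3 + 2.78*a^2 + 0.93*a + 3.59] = 16.56*a^2 + 5.56*a + 0.93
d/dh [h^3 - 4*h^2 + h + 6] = 3*h^2 - 8*h + 1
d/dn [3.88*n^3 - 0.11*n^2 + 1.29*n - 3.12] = 11.64*n^2 - 0.22*n + 1.29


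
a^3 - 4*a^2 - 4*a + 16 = (a - 4)*(a - 2)*(a + 2)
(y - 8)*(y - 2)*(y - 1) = y^3 - 11*y^2 + 26*y - 16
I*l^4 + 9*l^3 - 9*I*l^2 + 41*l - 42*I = (l - 7*I)*(l - 3*I)*(l + 2*I)*(I*l + 1)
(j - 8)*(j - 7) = j^2 - 15*j + 56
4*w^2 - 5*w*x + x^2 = (-4*w + x)*(-w + x)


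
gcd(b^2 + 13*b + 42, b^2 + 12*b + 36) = b + 6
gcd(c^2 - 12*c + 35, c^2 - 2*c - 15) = c - 5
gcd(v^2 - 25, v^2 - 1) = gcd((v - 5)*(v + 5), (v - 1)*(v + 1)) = 1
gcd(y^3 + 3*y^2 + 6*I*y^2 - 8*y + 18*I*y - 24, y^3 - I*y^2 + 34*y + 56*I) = y^2 + 6*I*y - 8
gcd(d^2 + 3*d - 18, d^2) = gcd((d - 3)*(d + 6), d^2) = 1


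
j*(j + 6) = j^2 + 6*j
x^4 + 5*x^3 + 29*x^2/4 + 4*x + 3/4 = (x + 1/2)^2*(x + 1)*(x + 3)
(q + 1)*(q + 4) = q^2 + 5*q + 4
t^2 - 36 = (t - 6)*(t + 6)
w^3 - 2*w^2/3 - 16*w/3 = w*(w - 8/3)*(w + 2)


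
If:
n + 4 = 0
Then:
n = -4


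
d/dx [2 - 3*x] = -3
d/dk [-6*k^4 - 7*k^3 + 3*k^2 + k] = -24*k^3 - 21*k^2 + 6*k + 1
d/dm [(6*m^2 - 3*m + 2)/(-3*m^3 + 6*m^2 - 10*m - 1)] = (18*m^4 - 18*m^3 - 24*m^2 - 36*m + 23)/(9*m^6 - 36*m^5 + 96*m^4 - 114*m^3 + 88*m^2 + 20*m + 1)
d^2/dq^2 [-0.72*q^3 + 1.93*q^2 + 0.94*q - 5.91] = 3.86 - 4.32*q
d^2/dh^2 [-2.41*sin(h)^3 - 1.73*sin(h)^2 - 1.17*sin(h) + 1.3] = 2.9775*sin(h) - 5.4225*sin(3*h) - 3.46*cos(2*h)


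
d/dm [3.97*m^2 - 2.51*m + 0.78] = 7.94*m - 2.51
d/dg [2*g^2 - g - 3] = 4*g - 1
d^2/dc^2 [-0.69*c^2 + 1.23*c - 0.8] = -1.38000000000000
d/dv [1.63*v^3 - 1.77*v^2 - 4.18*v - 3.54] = 4.89*v^2 - 3.54*v - 4.18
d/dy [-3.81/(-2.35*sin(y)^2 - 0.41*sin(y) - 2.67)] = -(17.907*sin(y) + 1.5621)*cos(y)/(2.35*sin(y)^2 + 0.41*sin(y) + 2.67)^2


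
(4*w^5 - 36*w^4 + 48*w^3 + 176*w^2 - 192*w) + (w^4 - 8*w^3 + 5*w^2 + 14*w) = 4*w^5 - 35*w^4 + 40*w^3 + 181*w^2 - 178*w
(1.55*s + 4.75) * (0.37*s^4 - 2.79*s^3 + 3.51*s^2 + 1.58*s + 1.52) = 0.5735*s^5 - 2.567*s^4 - 7.812*s^3 + 19.1215*s^2 + 9.861*s + 7.22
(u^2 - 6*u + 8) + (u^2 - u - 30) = 2*u^2 - 7*u - 22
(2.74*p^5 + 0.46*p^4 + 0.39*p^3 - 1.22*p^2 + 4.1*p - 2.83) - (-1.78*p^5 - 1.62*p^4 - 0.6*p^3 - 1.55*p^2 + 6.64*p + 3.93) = 4.52*p^5 + 2.08*p^4 + 0.99*p^3 + 0.33*p^2 - 2.54*p - 6.76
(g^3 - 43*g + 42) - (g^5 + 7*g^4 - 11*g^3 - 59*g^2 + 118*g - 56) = -g^5 - 7*g^4 + 12*g^3 + 59*g^2 - 161*g + 98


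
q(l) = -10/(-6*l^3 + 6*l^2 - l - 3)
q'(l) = -10*(18*l^2 - 12*l + 1)/(-6*l^3 + 6*l^2 - l - 3)^2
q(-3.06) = -0.04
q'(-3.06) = -0.04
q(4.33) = 0.03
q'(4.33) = -0.02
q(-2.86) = -0.05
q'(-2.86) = -0.05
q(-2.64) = -0.07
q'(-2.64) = -0.07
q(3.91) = 0.04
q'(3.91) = -0.03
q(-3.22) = -0.04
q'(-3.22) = -0.03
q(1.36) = 1.20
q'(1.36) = -2.57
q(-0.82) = -1.94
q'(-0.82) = -8.61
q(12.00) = 0.00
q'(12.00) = 0.00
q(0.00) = 3.33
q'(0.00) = -1.11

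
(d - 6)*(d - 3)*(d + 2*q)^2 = d^4 + 4*d^3*q - 9*d^3 + 4*d^2*q^2 - 36*d^2*q + 18*d^2 - 36*d*q^2 + 72*d*q + 72*q^2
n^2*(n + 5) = n^3 + 5*n^2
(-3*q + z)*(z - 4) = -3*q*z + 12*q + z^2 - 4*z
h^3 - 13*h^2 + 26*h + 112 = (h - 8)*(h - 7)*(h + 2)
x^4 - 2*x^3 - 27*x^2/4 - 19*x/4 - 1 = (x - 4)*(x + 1/2)^2*(x + 1)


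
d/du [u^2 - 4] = 2*u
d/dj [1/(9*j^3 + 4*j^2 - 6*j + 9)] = (-27*j^2 - 8*j + 6)/(9*j^3 + 4*j^2 - 6*j + 9)^2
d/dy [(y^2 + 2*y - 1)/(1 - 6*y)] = 2*(-3*y^2 + y - 2)/(36*y^2 - 12*y + 1)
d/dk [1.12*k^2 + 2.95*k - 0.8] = 2.24*k + 2.95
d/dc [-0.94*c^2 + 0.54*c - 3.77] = 0.54 - 1.88*c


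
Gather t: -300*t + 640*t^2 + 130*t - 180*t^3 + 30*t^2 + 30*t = -180*t^3 + 670*t^2 - 140*t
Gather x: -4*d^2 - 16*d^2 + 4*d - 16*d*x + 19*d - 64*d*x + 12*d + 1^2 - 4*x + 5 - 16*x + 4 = -20*d^2 + 35*d + x*(-80*d - 20) + 10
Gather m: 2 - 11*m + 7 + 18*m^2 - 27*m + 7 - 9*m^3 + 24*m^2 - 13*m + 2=-9*m^3 + 42*m^2 - 51*m + 18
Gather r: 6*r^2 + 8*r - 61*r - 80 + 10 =6*r^2 - 53*r - 70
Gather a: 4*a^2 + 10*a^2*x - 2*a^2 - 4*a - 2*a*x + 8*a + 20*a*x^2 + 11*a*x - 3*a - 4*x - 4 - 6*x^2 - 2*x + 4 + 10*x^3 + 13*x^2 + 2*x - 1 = a^2*(10*x + 2) + a*(20*x^2 + 9*x + 1) + 10*x^3 + 7*x^2 - 4*x - 1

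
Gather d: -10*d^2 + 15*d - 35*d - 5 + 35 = -10*d^2 - 20*d + 30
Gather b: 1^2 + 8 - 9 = 0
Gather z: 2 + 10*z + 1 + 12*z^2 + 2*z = 12*z^2 + 12*z + 3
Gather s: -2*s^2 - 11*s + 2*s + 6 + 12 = -2*s^2 - 9*s + 18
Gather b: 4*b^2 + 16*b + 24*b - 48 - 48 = 4*b^2 + 40*b - 96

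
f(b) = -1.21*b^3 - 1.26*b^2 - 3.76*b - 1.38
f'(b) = -3.63*b^2 - 2.52*b - 3.76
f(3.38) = -75.21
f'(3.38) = -53.75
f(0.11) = -1.81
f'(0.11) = -4.08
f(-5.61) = 193.69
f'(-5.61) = -103.87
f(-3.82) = 62.05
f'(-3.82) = -47.10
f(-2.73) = 24.11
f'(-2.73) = -23.93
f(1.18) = -9.56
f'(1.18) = -11.79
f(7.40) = -588.52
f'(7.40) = -221.19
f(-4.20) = 81.83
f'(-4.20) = -57.21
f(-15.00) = 3855.27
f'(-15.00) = -782.71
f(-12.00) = 1953.18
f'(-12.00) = -496.24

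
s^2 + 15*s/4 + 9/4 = (s + 3/4)*(s + 3)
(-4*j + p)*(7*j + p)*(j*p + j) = -28*j^3*p - 28*j^3 + 3*j^2*p^2 + 3*j^2*p + j*p^3 + j*p^2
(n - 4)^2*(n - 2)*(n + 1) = n^4 - 9*n^3 + 22*n^2 - 32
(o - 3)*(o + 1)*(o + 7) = o^3 + 5*o^2 - 17*o - 21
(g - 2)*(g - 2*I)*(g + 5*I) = g^3 - 2*g^2 + 3*I*g^2 + 10*g - 6*I*g - 20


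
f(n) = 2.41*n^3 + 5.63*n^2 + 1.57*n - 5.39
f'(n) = 7.23*n^2 + 11.26*n + 1.57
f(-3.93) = -70.89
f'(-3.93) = 68.98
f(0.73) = -0.31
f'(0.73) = 13.64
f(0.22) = -4.75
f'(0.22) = 4.40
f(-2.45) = -10.88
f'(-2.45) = 17.38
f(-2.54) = -12.55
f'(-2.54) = 19.61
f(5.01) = 446.85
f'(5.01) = 239.46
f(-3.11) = -28.31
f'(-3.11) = 36.48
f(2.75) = 91.62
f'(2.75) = 87.21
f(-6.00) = -332.69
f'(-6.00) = 194.29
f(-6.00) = -332.69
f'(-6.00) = 194.29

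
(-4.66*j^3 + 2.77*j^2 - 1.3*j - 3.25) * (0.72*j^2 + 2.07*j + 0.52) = -3.3552*j^5 - 7.6518*j^4 + 2.3747*j^3 - 3.5906*j^2 - 7.4035*j - 1.69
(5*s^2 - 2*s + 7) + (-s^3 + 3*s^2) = -s^3 + 8*s^2 - 2*s + 7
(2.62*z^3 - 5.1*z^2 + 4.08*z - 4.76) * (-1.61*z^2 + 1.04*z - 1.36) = -4.2182*z^5 + 10.9358*z^4 - 15.436*z^3 + 18.8428*z^2 - 10.4992*z + 6.4736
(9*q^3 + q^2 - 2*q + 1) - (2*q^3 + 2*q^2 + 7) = 7*q^3 - q^2 - 2*q - 6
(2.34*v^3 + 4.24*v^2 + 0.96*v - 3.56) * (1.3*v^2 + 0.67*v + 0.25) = 3.042*v^5 + 7.0798*v^4 + 4.6738*v^3 - 2.9248*v^2 - 2.1452*v - 0.89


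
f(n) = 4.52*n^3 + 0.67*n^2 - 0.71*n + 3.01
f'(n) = 13.56*n^2 + 1.34*n - 0.71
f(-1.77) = -18.70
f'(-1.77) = 39.40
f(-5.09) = -572.08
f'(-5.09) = 343.78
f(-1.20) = -2.98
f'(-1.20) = 17.21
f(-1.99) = -28.54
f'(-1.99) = 50.32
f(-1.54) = -10.82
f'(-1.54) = 29.39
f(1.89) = 34.58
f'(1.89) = 50.26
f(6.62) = 1339.00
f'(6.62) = 602.42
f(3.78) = 254.03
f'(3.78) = 198.11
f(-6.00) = -944.93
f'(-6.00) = 479.41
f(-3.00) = -110.87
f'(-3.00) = 117.31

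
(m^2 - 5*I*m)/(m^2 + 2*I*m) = (m - 5*I)/(m + 2*I)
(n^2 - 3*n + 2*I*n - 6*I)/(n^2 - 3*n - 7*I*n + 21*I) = (n + 2*I)/(n - 7*I)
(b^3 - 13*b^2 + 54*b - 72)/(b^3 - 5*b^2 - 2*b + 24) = (b - 6)/(b + 2)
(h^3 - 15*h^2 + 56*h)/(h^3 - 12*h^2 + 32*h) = (h - 7)/(h - 4)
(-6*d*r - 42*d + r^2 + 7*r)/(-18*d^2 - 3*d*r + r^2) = (r + 7)/(3*d + r)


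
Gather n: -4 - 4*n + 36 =32 - 4*n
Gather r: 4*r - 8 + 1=4*r - 7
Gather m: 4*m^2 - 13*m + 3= 4*m^2 - 13*m + 3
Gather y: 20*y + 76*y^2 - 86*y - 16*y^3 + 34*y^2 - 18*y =-16*y^3 + 110*y^2 - 84*y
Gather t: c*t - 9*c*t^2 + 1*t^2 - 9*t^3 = c*t - 9*t^3 + t^2*(1 - 9*c)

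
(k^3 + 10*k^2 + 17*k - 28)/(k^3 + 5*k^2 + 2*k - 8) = (k + 7)/(k + 2)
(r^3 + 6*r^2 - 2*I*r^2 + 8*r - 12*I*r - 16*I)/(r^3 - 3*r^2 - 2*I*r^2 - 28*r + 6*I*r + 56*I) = (r + 2)/(r - 7)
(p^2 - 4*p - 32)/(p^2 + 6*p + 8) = (p - 8)/(p + 2)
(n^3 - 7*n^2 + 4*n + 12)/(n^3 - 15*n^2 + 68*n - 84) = (n + 1)/(n - 7)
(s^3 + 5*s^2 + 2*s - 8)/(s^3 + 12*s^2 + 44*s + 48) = (s - 1)/(s + 6)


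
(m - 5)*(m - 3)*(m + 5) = m^3 - 3*m^2 - 25*m + 75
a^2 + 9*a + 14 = (a + 2)*(a + 7)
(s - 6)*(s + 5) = s^2 - s - 30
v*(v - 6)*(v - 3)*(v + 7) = v^4 - 2*v^3 - 45*v^2 + 126*v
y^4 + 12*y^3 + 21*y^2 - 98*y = y*(y - 2)*(y + 7)^2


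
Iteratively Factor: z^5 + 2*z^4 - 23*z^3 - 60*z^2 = (z + 3)*(z^4 - z^3 - 20*z^2) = z*(z + 3)*(z^3 - z^2 - 20*z) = z*(z + 3)*(z + 4)*(z^2 - 5*z) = z^2*(z + 3)*(z + 4)*(z - 5)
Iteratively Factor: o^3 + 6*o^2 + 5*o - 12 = (o - 1)*(o^2 + 7*o + 12) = (o - 1)*(o + 3)*(o + 4)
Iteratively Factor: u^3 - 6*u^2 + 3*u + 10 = (u + 1)*(u^2 - 7*u + 10) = (u - 5)*(u + 1)*(u - 2)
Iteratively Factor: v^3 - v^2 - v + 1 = (v + 1)*(v^2 - 2*v + 1) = (v - 1)*(v + 1)*(v - 1)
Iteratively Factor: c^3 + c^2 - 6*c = (c)*(c^2 + c - 6) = c*(c - 2)*(c + 3)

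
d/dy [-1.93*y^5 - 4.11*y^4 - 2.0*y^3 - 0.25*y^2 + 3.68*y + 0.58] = -9.65*y^4 - 16.44*y^3 - 6.0*y^2 - 0.5*y + 3.68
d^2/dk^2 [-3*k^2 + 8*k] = -6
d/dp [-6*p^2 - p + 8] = -12*p - 1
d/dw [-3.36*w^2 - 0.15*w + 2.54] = -6.72*w - 0.15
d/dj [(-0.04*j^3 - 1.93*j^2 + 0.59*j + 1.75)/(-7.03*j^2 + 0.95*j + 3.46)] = (0.2812*j^4 - 0.0760000000000005*j^3 + 1.899*j^2 + 11.2494*j + 0.3789)/(49.4209*j^4 - 13.357*j^3 - 47.7451*j^2 + 6.574*j + 11.9716)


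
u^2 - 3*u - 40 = (u - 8)*(u + 5)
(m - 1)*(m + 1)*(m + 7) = m^3 + 7*m^2 - m - 7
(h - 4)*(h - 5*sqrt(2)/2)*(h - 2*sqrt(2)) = h^3 - 9*sqrt(2)*h^2/2 - 4*h^2 + 10*h + 18*sqrt(2)*h - 40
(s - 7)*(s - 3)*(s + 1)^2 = s^4 - 8*s^3 + 2*s^2 + 32*s + 21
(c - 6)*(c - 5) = c^2 - 11*c + 30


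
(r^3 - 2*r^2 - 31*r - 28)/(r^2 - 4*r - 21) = (r^2 + 5*r + 4)/(r + 3)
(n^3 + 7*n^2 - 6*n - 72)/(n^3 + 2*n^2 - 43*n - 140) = (n^2 + 3*n - 18)/(n^2 - 2*n - 35)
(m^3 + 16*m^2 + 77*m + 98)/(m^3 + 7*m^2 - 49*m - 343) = (m + 2)/(m - 7)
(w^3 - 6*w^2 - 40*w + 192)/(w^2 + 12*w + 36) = (w^2 - 12*w + 32)/(w + 6)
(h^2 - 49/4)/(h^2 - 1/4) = (4*h^2 - 49)/(4*h^2 - 1)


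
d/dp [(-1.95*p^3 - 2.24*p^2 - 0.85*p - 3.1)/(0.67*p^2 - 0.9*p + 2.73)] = (-1.3065*p^4 + 3.51*p^3 - 13.385*p^2 - 8.0764*p - 5.1105)/(0.4489*p^4 - 1.206*p^3 + 4.4682*p^2 - 4.914*p + 7.4529)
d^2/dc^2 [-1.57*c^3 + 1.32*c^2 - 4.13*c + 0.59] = 2.64 - 9.42*c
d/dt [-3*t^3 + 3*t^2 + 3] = 3*t*(2 - 3*t)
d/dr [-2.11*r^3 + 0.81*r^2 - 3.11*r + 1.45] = -6.33*r^2 + 1.62*r - 3.11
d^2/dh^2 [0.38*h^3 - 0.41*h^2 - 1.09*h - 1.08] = 2.28*h - 0.82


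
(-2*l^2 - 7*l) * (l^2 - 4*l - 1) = -2*l^4 + l^3 + 30*l^2 + 7*l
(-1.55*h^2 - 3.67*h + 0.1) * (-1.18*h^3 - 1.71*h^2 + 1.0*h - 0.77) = 1.829*h^5 + 6.9811*h^4 + 4.6077*h^3 - 2.6475*h^2 + 2.9259*h - 0.077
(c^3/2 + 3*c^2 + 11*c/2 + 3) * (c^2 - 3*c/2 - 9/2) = c^5/2 + 9*c^4/4 - 5*c^3/4 - 75*c^2/4 - 117*c/4 - 27/2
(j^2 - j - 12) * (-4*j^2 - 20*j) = -4*j^4 - 16*j^3 + 68*j^2 + 240*j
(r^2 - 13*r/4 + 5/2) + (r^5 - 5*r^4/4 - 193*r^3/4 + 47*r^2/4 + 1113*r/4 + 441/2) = r^5 - 5*r^4/4 - 193*r^3/4 + 51*r^2/4 + 275*r + 223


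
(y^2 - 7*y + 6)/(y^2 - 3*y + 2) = (y - 6)/(y - 2)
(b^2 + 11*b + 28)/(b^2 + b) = (b^2 + 11*b + 28)/(b*(b + 1))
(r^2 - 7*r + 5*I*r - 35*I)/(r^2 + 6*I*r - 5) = (r - 7)/(r + I)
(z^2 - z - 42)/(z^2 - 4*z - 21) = (z + 6)/(z + 3)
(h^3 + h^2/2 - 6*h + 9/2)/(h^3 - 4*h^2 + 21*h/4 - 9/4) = 2*(h + 3)/(2*h - 3)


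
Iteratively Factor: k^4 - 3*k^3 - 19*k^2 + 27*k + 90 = (k - 3)*(k^3 - 19*k - 30) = (k - 5)*(k - 3)*(k^2 + 5*k + 6) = (k - 5)*(k - 3)*(k + 2)*(k + 3)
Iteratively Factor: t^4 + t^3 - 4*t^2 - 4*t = (t - 2)*(t^3 + 3*t^2 + 2*t) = (t - 2)*(t + 2)*(t^2 + t) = t*(t - 2)*(t + 2)*(t + 1)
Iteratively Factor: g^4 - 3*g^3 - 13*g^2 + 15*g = (g + 3)*(g^3 - 6*g^2 + 5*g) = (g - 1)*(g + 3)*(g^2 - 5*g) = g*(g - 1)*(g + 3)*(g - 5)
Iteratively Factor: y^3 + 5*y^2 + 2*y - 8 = (y + 2)*(y^2 + 3*y - 4) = (y - 1)*(y + 2)*(y + 4)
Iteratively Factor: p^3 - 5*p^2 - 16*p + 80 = (p - 4)*(p^2 - p - 20) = (p - 5)*(p - 4)*(p + 4)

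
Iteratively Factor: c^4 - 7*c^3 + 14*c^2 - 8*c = (c - 1)*(c^3 - 6*c^2 + 8*c) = c*(c - 1)*(c^2 - 6*c + 8) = c*(c - 2)*(c - 1)*(c - 4)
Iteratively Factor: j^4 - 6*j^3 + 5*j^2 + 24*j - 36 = (j - 2)*(j^3 - 4*j^2 - 3*j + 18) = (j - 3)*(j - 2)*(j^2 - j - 6) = (j - 3)^2*(j - 2)*(j + 2)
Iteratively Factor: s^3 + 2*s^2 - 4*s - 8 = (s + 2)*(s^2 - 4) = (s - 2)*(s + 2)*(s + 2)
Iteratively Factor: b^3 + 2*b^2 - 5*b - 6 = (b + 1)*(b^2 + b - 6) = (b - 2)*(b + 1)*(b + 3)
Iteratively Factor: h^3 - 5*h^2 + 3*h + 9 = (h - 3)*(h^2 - 2*h - 3) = (h - 3)^2*(h + 1)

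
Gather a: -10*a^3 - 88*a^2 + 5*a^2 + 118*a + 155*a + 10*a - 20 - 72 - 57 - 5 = -10*a^3 - 83*a^2 + 283*a - 154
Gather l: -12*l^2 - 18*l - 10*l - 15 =-12*l^2 - 28*l - 15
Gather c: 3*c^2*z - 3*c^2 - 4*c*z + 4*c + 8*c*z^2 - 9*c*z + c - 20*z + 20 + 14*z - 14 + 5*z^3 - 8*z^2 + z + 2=c^2*(3*z - 3) + c*(8*z^2 - 13*z + 5) + 5*z^3 - 8*z^2 - 5*z + 8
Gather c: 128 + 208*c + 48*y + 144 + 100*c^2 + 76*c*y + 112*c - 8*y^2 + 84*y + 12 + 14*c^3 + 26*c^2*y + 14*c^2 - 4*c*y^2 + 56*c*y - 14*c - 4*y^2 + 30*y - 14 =14*c^3 + c^2*(26*y + 114) + c*(-4*y^2 + 132*y + 306) - 12*y^2 + 162*y + 270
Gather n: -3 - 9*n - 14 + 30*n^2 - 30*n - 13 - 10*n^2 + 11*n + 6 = 20*n^2 - 28*n - 24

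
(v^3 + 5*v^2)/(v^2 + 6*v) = v*(v + 5)/(v + 6)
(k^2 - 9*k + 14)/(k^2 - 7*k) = (k - 2)/k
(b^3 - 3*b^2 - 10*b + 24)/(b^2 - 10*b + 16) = (b^2 - b - 12)/(b - 8)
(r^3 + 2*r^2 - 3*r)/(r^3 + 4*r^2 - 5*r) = (r + 3)/(r + 5)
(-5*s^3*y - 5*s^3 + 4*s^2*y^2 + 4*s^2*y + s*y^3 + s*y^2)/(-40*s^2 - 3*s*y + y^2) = s*(-s*y - s + y^2 + y)/(-8*s + y)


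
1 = 1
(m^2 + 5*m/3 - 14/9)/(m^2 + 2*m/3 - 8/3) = (9*m^2 + 15*m - 14)/(3*(3*m^2 + 2*m - 8))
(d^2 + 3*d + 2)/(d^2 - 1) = (d + 2)/(d - 1)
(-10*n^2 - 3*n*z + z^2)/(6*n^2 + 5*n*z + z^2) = (-5*n + z)/(3*n + z)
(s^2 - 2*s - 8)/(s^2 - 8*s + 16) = (s + 2)/(s - 4)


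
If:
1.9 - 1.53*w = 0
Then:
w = 1.24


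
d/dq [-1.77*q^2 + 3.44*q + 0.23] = 3.44 - 3.54*q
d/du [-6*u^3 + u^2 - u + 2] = -18*u^2 + 2*u - 1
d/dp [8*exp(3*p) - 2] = 24*exp(3*p)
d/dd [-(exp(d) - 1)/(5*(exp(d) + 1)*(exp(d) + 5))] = (exp(2*d) - 2*exp(d) - 11)*exp(d)/(5*(exp(4*d) + 12*exp(3*d) + 46*exp(2*d) + 60*exp(d) + 25))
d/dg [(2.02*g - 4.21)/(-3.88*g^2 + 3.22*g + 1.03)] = (7.8376*g^2 - 32.6696*g + 15.6368)/(15.0544*g^4 - 24.9872*g^3 + 2.3756*g^2 + 6.6332*g + 1.0609)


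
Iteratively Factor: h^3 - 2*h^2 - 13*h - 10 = (h + 1)*(h^2 - 3*h - 10) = (h + 1)*(h + 2)*(h - 5)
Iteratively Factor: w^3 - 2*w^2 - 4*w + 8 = (w + 2)*(w^2 - 4*w + 4) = (w - 2)*(w + 2)*(w - 2)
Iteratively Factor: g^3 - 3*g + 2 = (g - 1)*(g^2 + g - 2) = (g - 1)^2*(g + 2)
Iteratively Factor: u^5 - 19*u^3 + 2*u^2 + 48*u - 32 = (u + 2)*(u^4 - 2*u^3 - 15*u^2 + 32*u - 16) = (u - 4)*(u + 2)*(u^3 + 2*u^2 - 7*u + 4) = (u - 4)*(u + 2)*(u + 4)*(u^2 - 2*u + 1) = (u - 4)*(u - 1)*(u + 2)*(u + 4)*(u - 1)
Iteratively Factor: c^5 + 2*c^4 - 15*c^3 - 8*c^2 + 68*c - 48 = (c + 4)*(c^4 - 2*c^3 - 7*c^2 + 20*c - 12) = (c - 1)*(c + 4)*(c^3 - c^2 - 8*c + 12) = (c - 2)*(c - 1)*(c + 4)*(c^2 + c - 6) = (c - 2)*(c - 1)*(c + 3)*(c + 4)*(c - 2)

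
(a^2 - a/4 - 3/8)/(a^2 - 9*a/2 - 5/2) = (a - 3/4)/(a - 5)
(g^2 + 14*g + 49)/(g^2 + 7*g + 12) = (g^2 + 14*g + 49)/(g^2 + 7*g + 12)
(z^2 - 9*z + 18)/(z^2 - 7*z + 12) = (z - 6)/(z - 4)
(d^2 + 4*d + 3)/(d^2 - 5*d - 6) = (d + 3)/(d - 6)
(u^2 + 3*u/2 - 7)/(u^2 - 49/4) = 2*(u - 2)/(2*u - 7)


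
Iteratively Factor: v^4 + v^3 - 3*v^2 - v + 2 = (v + 1)*(v^3 - 3*v + 2) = (v - 1)*(v + 1)*(v^2 + v - 2) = (v - 1)*(v + 1)*(v + 2)*(v - 1)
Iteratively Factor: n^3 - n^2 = (n - 1)*(n^2) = n*(n - 1)*(n)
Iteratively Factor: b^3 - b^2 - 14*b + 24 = (b - 2)*(b^2 + b - 12) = (b - 3)*(b - 2)*(b + 4)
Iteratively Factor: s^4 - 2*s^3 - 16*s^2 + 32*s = (s)*(s^3 - 2*s^2 - 16*s + 32) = s*(s - 2)*(s^2 - 16) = s*(s - 2)*(s + 4)*(s - 4)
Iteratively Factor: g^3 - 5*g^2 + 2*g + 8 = (g - 2)*(g^2 - 3*g - 4) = (g - 2)*(g + 1)*(g - 4)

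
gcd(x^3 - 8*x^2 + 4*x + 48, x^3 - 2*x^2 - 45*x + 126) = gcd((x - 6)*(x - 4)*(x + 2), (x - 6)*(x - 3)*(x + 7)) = x - 6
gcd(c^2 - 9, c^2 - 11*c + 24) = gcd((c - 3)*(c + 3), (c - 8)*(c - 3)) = c - 3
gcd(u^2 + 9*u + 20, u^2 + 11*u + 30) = u + 5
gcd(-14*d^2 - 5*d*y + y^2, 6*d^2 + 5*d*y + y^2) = 2*d + y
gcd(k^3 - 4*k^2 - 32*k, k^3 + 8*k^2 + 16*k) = k^2 + 4*k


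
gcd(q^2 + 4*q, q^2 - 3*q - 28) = q + 4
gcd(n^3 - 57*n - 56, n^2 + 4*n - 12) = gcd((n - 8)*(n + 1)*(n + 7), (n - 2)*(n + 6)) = 1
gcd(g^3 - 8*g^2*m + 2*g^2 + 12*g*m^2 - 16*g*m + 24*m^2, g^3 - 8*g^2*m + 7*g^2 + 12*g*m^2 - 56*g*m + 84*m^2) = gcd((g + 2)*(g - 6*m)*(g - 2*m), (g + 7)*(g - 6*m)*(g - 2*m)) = g^2 - 8*g*m + 12*m^2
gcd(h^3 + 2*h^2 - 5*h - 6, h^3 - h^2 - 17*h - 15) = h^2 + 4*h + 3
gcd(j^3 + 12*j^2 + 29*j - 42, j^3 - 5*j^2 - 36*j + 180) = j + 6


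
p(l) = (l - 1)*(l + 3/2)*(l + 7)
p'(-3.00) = -16.00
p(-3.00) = 24.00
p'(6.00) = 200.00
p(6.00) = 487.50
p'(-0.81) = -8.18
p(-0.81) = -7.73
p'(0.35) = 7.62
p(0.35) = -8.84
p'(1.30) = 26.57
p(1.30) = 6.97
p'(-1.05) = -10.44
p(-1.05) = -5.49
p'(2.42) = 55.87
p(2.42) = 52.44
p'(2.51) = 58.55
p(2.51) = 57.58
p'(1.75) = 37.44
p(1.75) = 21.33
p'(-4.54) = -4.27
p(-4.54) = 41.43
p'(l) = (l - 1)*(l + 3/2) + (l - 1)*(l + 7) + (l + 3/2)*(l + 7) = 3*l^2 + 15*l + 2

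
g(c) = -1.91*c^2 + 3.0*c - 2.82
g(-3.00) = -29.01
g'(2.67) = -7.20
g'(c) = 3.0 - 3.82*c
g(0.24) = -2.21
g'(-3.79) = 17.48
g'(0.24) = 2.08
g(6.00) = -53.58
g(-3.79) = -41.63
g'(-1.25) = 7.78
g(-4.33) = -51.62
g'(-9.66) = 39.90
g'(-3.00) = 14.46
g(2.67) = -8.43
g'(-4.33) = 19.54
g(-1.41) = -10.85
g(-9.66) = -210.03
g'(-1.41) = 8.39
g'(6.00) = -19.92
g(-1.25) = -9.55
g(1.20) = -1.97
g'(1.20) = -1.58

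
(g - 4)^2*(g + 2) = g^3 - 6*g^2 + 32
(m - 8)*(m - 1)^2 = m^3 - 10*m^2 + 17*m - 8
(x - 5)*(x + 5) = x^2 - 25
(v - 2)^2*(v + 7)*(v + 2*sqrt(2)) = v^4 + 2*sqrt(2)*v^3 + 3*v^3 - 24*v^2 + 6*sqrt(2)*v^2 - 48*sqrt(2)*v + 28*v + 56*sqrt(2)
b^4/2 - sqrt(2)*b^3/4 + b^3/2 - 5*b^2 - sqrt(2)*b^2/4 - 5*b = b*(b/2 + 1/2)*(b - 5*sqrt(2)/2)*(b + 2*sqrt(2))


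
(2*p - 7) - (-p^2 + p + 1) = p^2 + p - 8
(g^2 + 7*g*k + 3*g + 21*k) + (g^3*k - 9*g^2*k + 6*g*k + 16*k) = g^3*k - 9*g^2*k + g^2 + 13*g*k + 3*g + 37*k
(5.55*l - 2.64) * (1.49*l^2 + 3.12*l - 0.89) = 8.2695*l^3 + 13.3824*l^2 - 13.1763*l + 2.3496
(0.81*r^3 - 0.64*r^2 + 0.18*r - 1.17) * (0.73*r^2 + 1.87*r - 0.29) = 0.5913*r^5 + 1.0475*r^4 - 1.3003*r^3 - 0.3319*r^2 - 2.2401*r + 0.3393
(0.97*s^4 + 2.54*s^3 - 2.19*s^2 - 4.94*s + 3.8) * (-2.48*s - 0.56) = -2.4056*s^5 - 6.8424*s^4 + 4.0088*s^3 + 13.4776*s^2 - 6.6576*s - 2.128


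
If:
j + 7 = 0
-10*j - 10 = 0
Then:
No Solution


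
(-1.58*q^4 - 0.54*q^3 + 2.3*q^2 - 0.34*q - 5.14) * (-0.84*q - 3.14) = 1.3272*q^5 + 5.4148*q^4 - 0.236399999999999*q^3 - 6.9364*q^2 + 5.3852*q + 16.1396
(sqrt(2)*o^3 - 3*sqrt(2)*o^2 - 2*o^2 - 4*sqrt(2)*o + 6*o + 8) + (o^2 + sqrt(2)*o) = sqrt(2)*o^3 - 3*sqrt(2)*o^2 - o^2 - 3*sqrt(2)*o + 6*o + 8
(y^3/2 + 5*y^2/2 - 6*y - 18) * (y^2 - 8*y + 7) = y^5/2 - 3*y^4/2 - 45*y^3/2 + 95*y^2/2 + 102*y - 126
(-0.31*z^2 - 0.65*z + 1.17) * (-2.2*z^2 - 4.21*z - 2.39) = 0.682*z^4 + 2.7351*z^3 + 0.9034*z^2 - 3.3722*z - 2.7963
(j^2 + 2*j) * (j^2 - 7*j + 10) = j^4 - 5*j^3 - 4*j^2 + 20*j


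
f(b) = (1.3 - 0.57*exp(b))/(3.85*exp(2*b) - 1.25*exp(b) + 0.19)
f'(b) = (1.3 - 0.57*exp(b))*(-7.7*exp(2*b) + 1.25*exp(b))/(3.85*exp(2*b) - 1.25*exp(b) + 0.19)^2 - 0.57*exp(b)/(3.85*exp(2*b) - 1.25*exp(b) + 0.19)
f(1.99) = -0.01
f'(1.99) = 0.01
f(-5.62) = 7.00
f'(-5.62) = 0.16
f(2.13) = -0.01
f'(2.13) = 0.01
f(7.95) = -0.00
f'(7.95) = 0.00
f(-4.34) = 7.41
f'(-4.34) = 0.59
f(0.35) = 0.08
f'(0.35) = -0.31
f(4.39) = -0.00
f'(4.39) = 0.00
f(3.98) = -0.00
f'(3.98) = 0.00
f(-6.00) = 6.95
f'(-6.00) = 0.11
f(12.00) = 0.00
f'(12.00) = 0.00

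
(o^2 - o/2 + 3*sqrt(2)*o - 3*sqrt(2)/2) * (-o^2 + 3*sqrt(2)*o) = -o^4 + o^3/2 + 18*o^2 - 9*o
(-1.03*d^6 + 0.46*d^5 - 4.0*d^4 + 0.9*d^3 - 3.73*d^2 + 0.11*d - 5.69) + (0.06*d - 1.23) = -1.03*d^6 + 0.46*d^5 - 4.0*d^4 + 0.9*d^3 - 3.73*d^2 + 0.17*d - 6.92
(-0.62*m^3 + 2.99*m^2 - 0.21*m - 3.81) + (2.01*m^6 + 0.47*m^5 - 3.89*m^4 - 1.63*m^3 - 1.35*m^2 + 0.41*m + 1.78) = 2.01*m^6 + 0.47*m^5 - 3.89*m^4 - 2.25*m^3 + 1.64*m^2 + 0.2*m - 2.03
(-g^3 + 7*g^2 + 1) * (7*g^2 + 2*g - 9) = -7*g^5 + 47*g^4 + 23*g^3 - 56*g^2 + 2*g - 9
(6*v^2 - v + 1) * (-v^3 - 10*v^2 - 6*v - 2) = -6*v^5 - 59*v^4 - 27*v^3 - 16*v^2 - 4*v - 2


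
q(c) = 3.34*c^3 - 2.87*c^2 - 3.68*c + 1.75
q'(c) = 10.02*c^2 - 5.74*c - 3.68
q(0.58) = -0.70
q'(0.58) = -3.64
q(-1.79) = -20.01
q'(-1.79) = 38.70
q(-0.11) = 2.12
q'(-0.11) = -2.93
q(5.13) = 358.26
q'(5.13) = 230.57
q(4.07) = 164.41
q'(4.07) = 138.94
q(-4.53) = -350.96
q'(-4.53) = 227.94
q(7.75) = 1355.57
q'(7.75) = 553.66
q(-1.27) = -5.05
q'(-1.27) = 19.77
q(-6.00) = -800.93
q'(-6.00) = 391.48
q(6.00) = 597.79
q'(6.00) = 322.60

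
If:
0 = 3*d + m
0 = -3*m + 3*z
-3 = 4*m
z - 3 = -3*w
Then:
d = 1/4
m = -3/4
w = 5/4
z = -3/4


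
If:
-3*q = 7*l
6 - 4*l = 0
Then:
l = 3/2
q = -7/2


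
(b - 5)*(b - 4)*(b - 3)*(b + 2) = b^4 - 10*b^3 + 23*b^2 + 34*b - 120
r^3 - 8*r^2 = r^2*(r - 8)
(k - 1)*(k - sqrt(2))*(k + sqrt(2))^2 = k^4 - k^3 + sqrt(2)*k^3 - 2*k^2 - sqrt(2)*k^2 - 2*sqrt(2)*k + 2*k + 2*sqrt(2)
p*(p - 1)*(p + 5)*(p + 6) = p^4 + 10*p^3 + 19*p^2 - 30*p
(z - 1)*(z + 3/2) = z^2 + z/2 - 3/2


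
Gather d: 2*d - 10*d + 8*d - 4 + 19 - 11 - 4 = 0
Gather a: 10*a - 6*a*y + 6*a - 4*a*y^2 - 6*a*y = a*(-4*y^2 - 12*y + 16)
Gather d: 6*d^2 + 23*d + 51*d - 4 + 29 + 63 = 6*d^2 + 74*d + 88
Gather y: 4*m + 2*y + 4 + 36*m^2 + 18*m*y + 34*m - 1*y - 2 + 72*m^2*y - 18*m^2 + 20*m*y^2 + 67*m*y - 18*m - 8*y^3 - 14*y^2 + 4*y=18*m^2 + 20*m - 8*y^3 + y^2*(20*m - 14) + y*(72*m^2 + 85*m + 5) + 2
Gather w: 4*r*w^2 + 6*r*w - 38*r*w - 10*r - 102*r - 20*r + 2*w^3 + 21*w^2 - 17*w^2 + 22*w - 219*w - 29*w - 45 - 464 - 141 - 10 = -132*r + 2*w^3 + w^2*(4*r + 4) + w*(-32*r - 226) - 660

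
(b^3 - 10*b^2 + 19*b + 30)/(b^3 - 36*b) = (b^2 - 4*b - 5)/(b*(b + 6))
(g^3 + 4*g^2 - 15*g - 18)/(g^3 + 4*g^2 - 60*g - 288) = (g^2 - 2*g - 3)/(g^2 - 2*g - 48)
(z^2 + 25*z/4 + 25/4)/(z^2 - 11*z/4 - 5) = (z + 5)/(z - 4)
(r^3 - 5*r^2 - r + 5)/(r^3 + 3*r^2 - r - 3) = (r - 5)/(r + 3)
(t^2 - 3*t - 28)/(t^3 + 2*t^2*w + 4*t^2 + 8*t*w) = (t - 7)/(t*(t + 2*w))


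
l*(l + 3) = l^2 + 3*l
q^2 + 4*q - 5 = (q - 1)*(q + 5)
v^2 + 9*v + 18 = (v + 3)*(v + 6)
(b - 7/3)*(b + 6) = b^2 + 11*b/3 - 14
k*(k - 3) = k^2 - 3*k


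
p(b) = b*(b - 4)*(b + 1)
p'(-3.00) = 41.00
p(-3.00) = -42.00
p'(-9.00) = 293.00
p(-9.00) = -936.00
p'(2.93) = 4.17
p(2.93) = -12.32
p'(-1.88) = 17.88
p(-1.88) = -9.73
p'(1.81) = -5.03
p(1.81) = -11.14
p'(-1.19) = 7.39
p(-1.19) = -1.17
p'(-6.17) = 147.23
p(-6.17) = -324.41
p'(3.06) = 5.73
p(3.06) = -11.68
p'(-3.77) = 61.26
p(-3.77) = -81.14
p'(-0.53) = 0.02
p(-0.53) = 1.13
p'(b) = b*(b - 4) + b*(b + 1) + (b - 4)*(b + 1)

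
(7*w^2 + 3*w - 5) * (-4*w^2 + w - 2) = -28*w^4 - 5*w^3 + 9*w^2 - 11*w + 10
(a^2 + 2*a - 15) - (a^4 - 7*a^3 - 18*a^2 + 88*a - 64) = -a^4 + 7*a^3 + 19*a^2 - 86*a + 49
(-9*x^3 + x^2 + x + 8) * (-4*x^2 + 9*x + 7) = 36*x^5 - 85*x^4 - 58*x^3 - 16*x^2 + 79*x + 56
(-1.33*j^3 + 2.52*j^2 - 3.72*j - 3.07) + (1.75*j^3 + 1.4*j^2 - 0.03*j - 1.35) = 0.42*j^3 + 3.92*j^2 - 3.75*j - 4.42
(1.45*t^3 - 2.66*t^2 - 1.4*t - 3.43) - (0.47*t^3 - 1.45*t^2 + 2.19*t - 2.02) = 0.98*t^3 - 1.21*t^2 - 3.59*t - 1.41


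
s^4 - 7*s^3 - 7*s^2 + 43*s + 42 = (s - 7)*(s - 3)*(s + 1)*(s + 2)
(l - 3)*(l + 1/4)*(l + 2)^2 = l^4 + 5*l^3/4 - 31*l^2/4 - 14*l - 3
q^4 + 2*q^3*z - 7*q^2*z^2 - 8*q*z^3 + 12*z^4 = (q - 2*z)*(q - z)*(q + 2*z)*(q + 3*z)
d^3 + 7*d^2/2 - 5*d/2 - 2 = (d - 1)*(d + 1/2)*(d + 4)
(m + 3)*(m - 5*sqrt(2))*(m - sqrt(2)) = m^3 - 6*sqrt(2)*m^2 + 3*m^2 - 18*sqrt(2)*m + 10*m + 30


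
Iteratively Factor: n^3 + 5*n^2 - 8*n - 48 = (n + 4)*(n^2 + n - 12) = (n - 3)*(n + 4)*(n + 4)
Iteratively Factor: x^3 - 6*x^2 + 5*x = (x)*(x^2 - 6*x + 5) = x*(x - 1)*(x - 5)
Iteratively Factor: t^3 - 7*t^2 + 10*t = (t - 5)*(t^2 - 2*t) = (t - 5)*(t - 2)*(t)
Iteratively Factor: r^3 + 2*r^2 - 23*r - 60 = (r + 4)*(r^2 - 2*r - 15) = (r + 3)*(r + 4)*(r - 5)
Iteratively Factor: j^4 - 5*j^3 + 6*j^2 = (j)*(j^3 - 5*j^2 + 6*j) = j*(j - 2)*(j^2 - 3*j) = j^2*(j - 2)*(j - 3)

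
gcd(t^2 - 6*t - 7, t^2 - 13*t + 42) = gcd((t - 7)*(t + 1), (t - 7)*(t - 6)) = t - 7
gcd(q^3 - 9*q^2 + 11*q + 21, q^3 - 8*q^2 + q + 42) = q^2 - 10*q + 21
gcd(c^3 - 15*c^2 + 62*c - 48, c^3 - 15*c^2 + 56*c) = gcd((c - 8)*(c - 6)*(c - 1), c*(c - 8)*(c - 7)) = c - 8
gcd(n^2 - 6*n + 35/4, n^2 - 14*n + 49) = 1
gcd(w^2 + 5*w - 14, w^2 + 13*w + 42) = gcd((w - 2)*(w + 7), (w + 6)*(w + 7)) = w + 7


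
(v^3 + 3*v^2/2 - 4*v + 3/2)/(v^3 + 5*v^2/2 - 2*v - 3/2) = (2*v - 1)/(2*v + 1)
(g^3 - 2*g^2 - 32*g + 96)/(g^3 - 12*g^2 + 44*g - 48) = (g^2 + 2*g - 24)/(g^2 - 8*g + 12)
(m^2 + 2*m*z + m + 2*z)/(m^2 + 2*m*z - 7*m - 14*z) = (m + 1)/(m - 7)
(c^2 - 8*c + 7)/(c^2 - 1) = (c - 7)/(c + 1)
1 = 1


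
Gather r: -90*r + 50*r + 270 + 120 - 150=240 - 40*r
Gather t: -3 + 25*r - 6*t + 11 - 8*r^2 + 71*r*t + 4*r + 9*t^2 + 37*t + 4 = -8*r^2 + 29*r + 9*t^2 + t*(71*r + 31) + 12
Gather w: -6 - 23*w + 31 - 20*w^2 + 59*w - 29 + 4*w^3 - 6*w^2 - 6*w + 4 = 4*w^3 - 26*w^2 + 30*w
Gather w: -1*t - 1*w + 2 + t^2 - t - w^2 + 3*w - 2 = t^2 - 2*t - w^2 + 2*w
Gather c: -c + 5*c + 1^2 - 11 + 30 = 4*c + 20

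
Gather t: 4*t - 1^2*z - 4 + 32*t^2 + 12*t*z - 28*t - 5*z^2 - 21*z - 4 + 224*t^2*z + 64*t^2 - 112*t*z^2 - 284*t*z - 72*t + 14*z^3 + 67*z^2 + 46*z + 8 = t^2*(224*z + 96) + t*(-112*z^2 - 272*z - 96) + 14*z^3 + 62*z^2 + 24*z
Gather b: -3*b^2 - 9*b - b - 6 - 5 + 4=-3*b^2 - 10*b - 7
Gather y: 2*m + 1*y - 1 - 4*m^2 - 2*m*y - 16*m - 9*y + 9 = -4*m^2 - 14*m + y*(-2*m - 8) + 8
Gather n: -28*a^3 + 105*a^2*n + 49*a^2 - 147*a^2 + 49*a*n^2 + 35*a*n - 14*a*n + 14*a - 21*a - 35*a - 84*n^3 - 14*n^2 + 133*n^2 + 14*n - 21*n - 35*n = -28*a^3 - 98*a^2 - 42*a - 84*n^3 + n^2*(49*a + 119) + n*(105*a^2 + 21*a - 42)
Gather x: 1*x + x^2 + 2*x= x^2 + 3*x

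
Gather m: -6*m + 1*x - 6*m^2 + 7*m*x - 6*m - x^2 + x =-6*m^2 + m*(7*x - 12) - x^2 + 2*x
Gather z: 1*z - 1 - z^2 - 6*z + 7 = -z^2 - 5*z + 6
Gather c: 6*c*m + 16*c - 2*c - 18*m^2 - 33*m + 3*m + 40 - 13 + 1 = c*(6*m + 14) - 18*m^2 - 30*m + 28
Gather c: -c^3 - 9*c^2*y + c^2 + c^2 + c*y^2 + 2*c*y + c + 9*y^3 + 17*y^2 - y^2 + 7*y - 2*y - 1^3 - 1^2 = -c^3 + c^2*(2 - 9*y) + c*(y^2 + 2*y + 1) + 9*y^3 + 16*y^2 + 5*y - 2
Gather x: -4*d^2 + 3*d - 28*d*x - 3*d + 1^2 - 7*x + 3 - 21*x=-4*d^2 + x*(-28*d - 28) + 4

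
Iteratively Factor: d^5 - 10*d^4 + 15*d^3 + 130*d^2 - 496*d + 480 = (d - 4)*(d^4 - 6*d^3 - 9*d^2 + 94*d - 120) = (d - 5)*(d - 4)*(d^3 - d^2 - 14*d + 24) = (d - 5)*(d - 4)*(d - 3)*(d^2 + 2*d - 8) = (d - 5)*(d - 4)*(d - 3)*(d - 2)*(d + 4)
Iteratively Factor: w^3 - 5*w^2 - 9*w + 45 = (w + 3)*(w^2 - 8*w + 15) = (w - 3)*(w + 3)*(w - 5)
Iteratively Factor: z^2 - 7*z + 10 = (z - 5)*(z - 2)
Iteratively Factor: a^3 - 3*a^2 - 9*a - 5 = (a - 5)*(a^2 + 2*a + 1) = (a - 5)*(a + 1)*(a + 1)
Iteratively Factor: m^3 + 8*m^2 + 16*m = (m + 4)*(m^2 + 4*m) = (m + 4)^2*(m)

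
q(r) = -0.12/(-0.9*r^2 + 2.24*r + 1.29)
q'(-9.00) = 0.00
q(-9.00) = 0.00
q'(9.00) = -0.00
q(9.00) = 0.00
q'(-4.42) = 0.00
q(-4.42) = 0.00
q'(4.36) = -0.02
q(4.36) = 0.02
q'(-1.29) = 0.06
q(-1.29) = 0.04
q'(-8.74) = 0.00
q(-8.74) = 0.00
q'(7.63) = -0.00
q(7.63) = 0.00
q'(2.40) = -0.11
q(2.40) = -0.08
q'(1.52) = -0.01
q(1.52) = -0.05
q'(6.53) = -0.00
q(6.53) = 0.01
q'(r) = -0.12*(1.8*r - 2.24)/(-0.9*r^2 + 2.24*r + 1.29)^2 = (0.2688 - 0.216*r)/(-0.9*r^2 + 2.24*r + 1.29)^2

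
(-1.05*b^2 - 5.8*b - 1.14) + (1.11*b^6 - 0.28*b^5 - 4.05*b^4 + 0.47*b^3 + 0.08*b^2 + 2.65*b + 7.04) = 1.11*b^6 - 0.28*b^5 - 4.05*b^4 + 0.47*b^3 - 0.97*b^2 - 3.15*b + 5.9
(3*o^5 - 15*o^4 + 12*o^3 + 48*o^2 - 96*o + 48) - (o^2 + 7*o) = 3*o^5 - 15*o^4 + 12*o^3 + 47*o^2 - 103*o + 48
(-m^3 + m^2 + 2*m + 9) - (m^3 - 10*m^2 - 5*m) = -2*m^3 + 11*m^2 + 7*m + 9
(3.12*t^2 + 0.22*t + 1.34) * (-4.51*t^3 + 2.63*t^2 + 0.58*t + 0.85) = -14.0712*t^5 + 7.2134*t^4 - 3.6552*t^3 + 6.3038*t^2 + 0.9642*t + 1.139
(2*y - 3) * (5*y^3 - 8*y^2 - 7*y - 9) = 10*y^4 - 31*y^3 + 10*y^2 + 3*y + 27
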